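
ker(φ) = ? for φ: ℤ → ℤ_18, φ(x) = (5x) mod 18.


Kernel = preimage of identity
ker(φ) = {x ∈ ℤ : 5x ≡ 0 (mod 18)}. gcd(5,18) = 1, so 5x ≡ 0 (mod 18) ⟺ x ≡ 0 (mod 18/1 = 18). Hence ker(φ) = 18ℤ

ker(φ) = 18ℤ


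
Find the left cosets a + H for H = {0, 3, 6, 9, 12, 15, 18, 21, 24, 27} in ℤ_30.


H = {0, 3, 6, 9, 12, 15, 18, 21, 24, 27}, |H| = 10
Number of cosets = |G|/|H| = 30/10 = 3
0 + H = {0, 3, 6, 9, 12, 15, 18, 21, 24, 27}
1 + H = {1, 4, 7, 10, 13, 16, 19, 22, 25, 28}
2 + H = {2, 5, 8, 11, 14, 17, 20, 23, 26, 29}

Cosets: 0+H={0,3,6,9,12,15,18,21,24,27}; 1+H={1,4,7,10,13,16,19,22,25,28}; 2+H={2,5,8,11,14,17,20,23,26,29}


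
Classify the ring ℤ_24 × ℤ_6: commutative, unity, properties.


Direct product ring; commutative with unity (1,1); but (1,0)·(0,1) = (0,0) gives zero divisors, so not an integral domain
Commutative: Yes
Integral domain: No
Has unity: Yes

ℤ_24 × ℤ_6: Commutative=Yes, Unity=Yes


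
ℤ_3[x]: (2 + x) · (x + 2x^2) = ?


Expand and collect like terms; reduce coefficients mod 3:
x^0: 2·0 = 0 ≡ 0 (mod 3)
x^1: 2·1 + 1·0 = 2 ≡ 2 (mod 3)
x^2: 2·2 + 1·1 = 5 ≡ 2 (mod 3)
x^3: 1·2 = 2 ≡ 2 (mod 3)
Result: 2x + 2x^2 + 2x^3

f · g = 2x + 2x^2 + 2x^3


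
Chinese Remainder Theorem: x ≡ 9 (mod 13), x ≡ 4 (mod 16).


m₁ = 13, m₂ = 16, gcd = 1, so CRT applies. M = m₁·m₂ = 208
Let M₁ = M/m₁ = 16, M₂ = M/m₂ = 13
Find y₁ ≡ M₁⁻¹ (mod m₁): 16⁻¹ ≡ 9 (mod 13)
Find y₂ ≡ M₂⁻¹ (mod m₂): 13⁻¹ ≡ 5 (mod 16)
x = a₁·M₁·y₁ + a₂·M₂·y₂ = 9·16·9 + 4·13·5 = 1556
Reduce mod 208: x ≡ 100
Check: 100 mod 13 = 9 ✓, 100 mod 16 = 4 ✓

x ≡ 100 (mod 208)


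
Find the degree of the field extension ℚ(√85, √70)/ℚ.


[ℚ(√85,√70):ℚ] = [ℚ(√85,√70):ℚ(√85)]·[ℚ(√85):ℚ] = 2·2 = 4

[ℚ(√85, √70)/ℚ] = 4


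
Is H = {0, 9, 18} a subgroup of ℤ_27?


Subgroup test for H = {0, 9, 18} in (ℤ_27, +):
(1) 0 ∈ H? Yes
(2) Closure: for all a,b ∈ H, (a+b) mod 27 ∈ H? Yes
(3) Inverses: for all a ∈ H, -a mod 27 ∈ H? Yes

Yes, H is a subgroup of ℤ_27


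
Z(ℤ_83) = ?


Z(G) = {g ∈ G | gx = xg for all x ∈ G}
ℤ_83 is abelian, so Z(G) = G

Z(ℤ_83) = ℤ_83


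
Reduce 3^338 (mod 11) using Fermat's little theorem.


Fermat's little theorem: if p is prime and gcd(a,p)=1, then a^(p-1) ≡ 1 (mod p)
p = 11 is prime, gcd(3,11) = 1
Reduce exponent: 338 mod 10 = 8
So 3^338 ≡ 3^8 (mod 11)
3^8 mod 11 = 5

3^338 ≡ 5 (mod 11)


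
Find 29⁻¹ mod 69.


Use the extended Euclidean algorithm to write 1 = 29·s + 69·t; then s mod 69 is the inverse.
Euclidean algorithm:
  29 = 0·69 + 29
  69 = 2·29 + 11
  29 = 2·11 + 7
  11 = 1·7 + 4
  7 = 1·4 + 3
  4 = 1·3 + 1
  3 = 3·1 + 0
gcd(29,69) = 1
Back-substitution gives: 29·(-19) + 69·(8) = 1
So 29⁻¹ ≡ -19 ≡ 50 (mod 69)
Check: 29 × 50 = 1450 ≡ 1 (mod 69) ✓

29⁻¹ ≡ 50 (mod 69)


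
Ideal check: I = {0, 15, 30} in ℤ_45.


Check ideal conditions for I = {0, 15, 30} in ℤ_45:
(1) I is an additive subgroup? Yes
(2) For r ∈ ℤ_45 and a ∈ I: r·a ∈ I? Yes

Yes, I is an ideal of ℤ_45


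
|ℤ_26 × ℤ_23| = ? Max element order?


|ℤ_26 × ℤ_23| = 26 × 23 = 598
Max element order = lcm(26,23) = 598
Cyclic? Yes (gcd=1)

|ℤ_26×ℤ_23| = 598, max element order = 598


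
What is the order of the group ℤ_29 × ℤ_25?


|A × B| = |A| · |B|
|ℤ_29 × ℤ_25| = 29 × 25 = 725

|ℤ_29 × ℤ_25| = 725


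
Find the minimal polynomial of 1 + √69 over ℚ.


Let α = 1 + √69. Then α - 1 = √69, so (α - 1)² = 69, giving α² - 2α - 68 = 0. Degree 2 and α ∉ ℚ, so this is the minimal polynomial.

Minimal polynomial: x² - 2x - 68


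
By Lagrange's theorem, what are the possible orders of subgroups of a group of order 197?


Lagrange's theorem: |H| divides |G|
|G| = 197
Divisors of 197: 1, 197

Possible subgroup orders: {1, 197}


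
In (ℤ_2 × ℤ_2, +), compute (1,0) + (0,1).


Operation: componentwise addition mod (2, 2)
(1,0) + (0,1) = ((a₁+b₁) mod 2, (a₂+b₂) mod 2) with a = (1,0), b = (0,1)

(1,0) + (0,1) = (1,1)


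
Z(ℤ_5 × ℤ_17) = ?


Z(G) = {g ∈ G | gx = xg for all x ∈ G}
Direct product of abelian groups is abelian, so Z(G) = G

Z(ℤ_5 × ℤ_17) = ℤ_5 × ℤ_17


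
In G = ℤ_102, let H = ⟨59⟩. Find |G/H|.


|⟨59⟩| = n / gcd(59, 102) = 102 / 1 = 102
H is normal (ℤ_102 is abelian).
|G/H| = |G| / |H| = 102 / 102 = 1

|G/H| = 1


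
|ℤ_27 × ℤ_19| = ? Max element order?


|ℤ_27 × ℤ_19| = 27 × 19 = 513
Max element order = lcm(27,19) = 513
Cyclic? Yes (gcd=1)

|ℤ_27×ℤ_19| = 513, max element order = 513


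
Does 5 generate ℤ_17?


g generates ℤ_n iff gcd(g, n) = 1
gcd(5, 17) = 1
Since gcd = 1, 5 is a generator.

Yes, 5 generates ℤ_17


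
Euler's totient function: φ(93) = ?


Factor n: 93 = 3 × 31
φ(n) = n · ∏(1 - 1/p) over distinct primes p | n
φ(93) = 93 · (1 - 1/3) · (1 - 1/31) = 60

φ(93) = 60


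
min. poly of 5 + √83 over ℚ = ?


Let α = 5 + √83. Then α - 5 = √83, so (α - 5)² = 83, giving α² - 10α - 58 = 0. Degree 2 and α ∉ ℚ, so this is the minimal polynomial.

Minimal polynomial: x² - 10x - 58


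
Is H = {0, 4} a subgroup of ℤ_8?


Subgroup test for H = {0, 4} in (ℤ_8, +):
(1) 0 ∈ H? Yes
(2) Closure: for all a,b ∈ H, (a+b) mod 8 ∈ H? Yes
(3) Inverses: for all a ∈ H, -a mod 8 ∈ H? Yes

Yes, H is a subgroup of ℤ_8


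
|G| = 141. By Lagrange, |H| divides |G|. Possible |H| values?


Lagrange's theorem: |H| divides |G|
|G| = 141
Divisors of 141: 1, 3, 47, 141

Possible subgroup orders: {1, 3, 47, 141}


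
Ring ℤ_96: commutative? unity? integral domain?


ℤ_96 is a commutative ring with unity 1; 96 = 2×48 is composite, so 2·48 ≡ 0 gives zero divisors (not an integral domain)
Commutative: Yes
Integral domain: No
Has unity: Yes

ℤ_96: Commutative=Yes, Unity=Yes


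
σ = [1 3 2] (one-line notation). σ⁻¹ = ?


To find σ⁻¹, swap domain and range:
σ(1) = 1 → σ⁻¹(1) = 1
σ(2) = 3 → σ⁻¹(3) = 2
σ(3) = 2 → σ⁻¹(2) = 3

σ⁻¹ = [1 3 2]


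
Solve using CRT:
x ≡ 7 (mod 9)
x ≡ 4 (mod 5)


m₁ = 9, m₂ = 5, gcd = 1, so CRT applies. M = m₁·m₂ = 45
Let M₁ = M/m₁ = 5, M₂ = M/m₂ = 9
Find y₁ ≡ M₁⁻¹ (mod m₁): 5⁻¹ ≡ 2 (mod 9)
Find y₂ ≡ M₂⁻¹ (mod m₂): 9⁻¹ ≡ 4 (mod 5)
x = a₁·M₁·y₁ + a₂·M₂·y₂ = 7·5·2 + 4·9·4 = 214
Reduce mod 45: x ≡ 34
Check: 34 mod 9 = 7 ✓, 34 mod 5 = 4 ✓

x ≡ 34 (mod 45)


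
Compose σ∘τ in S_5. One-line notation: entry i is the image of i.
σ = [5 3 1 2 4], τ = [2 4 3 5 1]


σ∘τ: apply τ first, then σ
1 →τ 2 →σ 3
2 →τ 4 →σ 2
3 →τ 3 →σ 1
4 →τ 5 →σ 4
5 →τ 1 →σ 5

σ∘τ = [3 2 1 4 5]


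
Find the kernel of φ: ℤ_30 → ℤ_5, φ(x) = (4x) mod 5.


Kernel = preimage of identity
ker(φ) = {x ∈ ℤ_30 : 4x ≡ 0 (mod 5)}. Since 5 | 30, φ is well-defined. The kernel is the cyclic subgroup ⟨5⟩ of ℤ_30 (order 6), i.e. {0, 5, 10, 15, 20, 25}

ker(φ) = {0, 5, 10, 15, 20, 25}


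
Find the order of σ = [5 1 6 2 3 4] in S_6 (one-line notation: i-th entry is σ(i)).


Cycle decomposition: (1 5 3 6 4 2)
Cycle lengths: 6
Order = lcm(6) = 6

ord(σ) = 6


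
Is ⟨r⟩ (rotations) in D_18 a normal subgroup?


H = ⟨r⟩ (rotations) in D_18
The rotation subgroup ⟨r⟩ has index 2 in D_18, so it is normal

Yes, normal subgroup


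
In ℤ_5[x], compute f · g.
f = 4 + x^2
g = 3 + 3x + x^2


Expand and collect like terms; reduce coefficients mod 5:
x^0: 4·3 = 12 ≡ 2 (mod 5)
x^1: 4·3 + 0·3 = 12 ≡ 2 (mod 5)
x^2: 4·1 + 0·3 + 1·3 = 7 ≡ 2 (mod 5)
x^3: 0·1 + 1·3 = 3 ≡ 3 (mod 5)
x^4: 1·1 = 1 ≡ 1 (mod 5)
Result: 2 + 2x + 2x^2 + 3x^3 + x^4

f · g = 2 + 2x + 2x^2 + 3x^3 + x^4


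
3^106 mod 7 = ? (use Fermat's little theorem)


Fermat's little theorem: if p is prime and gcd(a,p)=1, then a^(p-1) ≡ 1 (mod p)
p = 7 is prime, gcd(3,7) = 1
Reduce exponent: 106 mod 6 = 4
So 3^106 ≡ 3^4 (mod 7)
3^4 mod 7 = 4

3^106 ≡ 4 (mod 7)


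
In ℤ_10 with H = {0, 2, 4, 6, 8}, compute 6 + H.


6 + H = {6 + h (mod 10) : h ∈ H}
6+0=6, 6+2=8, 6+4=0, 6+6=2, 6+8=4
6 + H = {0, 2, 4, 6, 8} = 0 + H

6 + H = {0, 2, 4, 6, 8}


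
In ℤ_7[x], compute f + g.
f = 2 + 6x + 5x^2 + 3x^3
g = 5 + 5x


Add coefficients mod 7:
x^0: 2 + 5 = 0 (mod 7)
x^1: 6 + 5 = 4 (mod 7)
x^2: 5 + 0 = 5 (mod 7)
x^3: 3 + 0 = 3 (mod 7)
Result: 4x + 5x^2 + 3x^3

f + g = 4x + 5x^2 + 3x^3


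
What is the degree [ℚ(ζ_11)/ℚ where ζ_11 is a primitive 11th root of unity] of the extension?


[ℚ(ζ_n):ℚ] = deg Φ_n(x) = φ(n). Here φ(11) = 10

[ℚ(ζ_11)/ℚ where ζ_11 is a primitive 11th root of unity] = 10


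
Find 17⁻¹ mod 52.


Use the extended Euclidean algorithm to write 1 = 17·s + 52·t; then s mod 52 is the inverse.
Euclidean algorithm:
  17 = 0·52 + 17
  52 = 3·17 + 1
  17 = 17·1 + 0
gcd(17,52) = 1
Back-substitution gives: 17·(-3) + 52·(1) = 1
So 17⁻¹ ≡ -3 ≡ 49 (mod 52)
Check: 17 × 49 = 833 ≡ 1 (mod 52) ✓

17⁻¹ ≡ 49 (mod 52)


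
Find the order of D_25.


|D_n| = 2n (n rotations and n reflections)
|D_25| = 2×25 = 50

|D_25| = 50


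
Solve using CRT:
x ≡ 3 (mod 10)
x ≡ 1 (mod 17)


m₁ = 10, m₂ = 17, gcd = 1, so CRT applies. M = m₁·m₂ = 170
Let M₁ = M/m₁ = 17, M₂ = M/m₂ = 10
Find y₁ ≡ M₁⁻¹ (mod m₁): 17⁻¹ ≡ 3 (mod 10)
Find y₂ ≡ M₂⁻¹ (mod m₂): 10⁻¹ ≡ 12 (mod 17)
x = a₁·M₁·y₁ + a₂·M₂·y₂ = 3·17·3 + 1·10·12 = 273
Reduce mod 170: x ≡ 103
Check: 103 mod 10 = 3 ✓, 103 mod 17 = 1 ✓

x ≡ 103 (mod 170)


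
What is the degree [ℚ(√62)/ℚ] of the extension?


√62 has minimal polynomial x² - 62 (irreducible over ℚ since 62 is squarefree)

[ℚ(√62)/ℚ] = 2


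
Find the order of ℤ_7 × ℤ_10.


|A × B| = |A| · |B|
|ℤ_7 × ℤ_10| = 7 × 10 = 70

|ℤ_7 × ℤ_10| = 70


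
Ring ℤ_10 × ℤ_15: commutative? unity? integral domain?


Direct product ring; commutative with unity (1,1); but (1,0)·(0,1) = (0,0) gives zero divisors, so not an integral domain
Commutative: Yes
Integral domain: No
Has unity: Yes

ℤ_10 × ℤ_15: Commutative=Yes, Unity=Yes


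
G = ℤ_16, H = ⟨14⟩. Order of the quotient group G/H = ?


|⟨14⟩| = n / gcd(14, 16) = 16 / 2 = 8
H is normal (ℤ_16 is abelian).
|G/H| = |G| / |H| = 16 / 8 = 2

|G/H| = 2


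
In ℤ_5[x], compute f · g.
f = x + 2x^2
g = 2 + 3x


Expand and collect like terms; reduce coefficients mod 5:
x^0: 0·2 = 0 ≡ 0 (mod 5)
x^1: 0·3 + 1·2 = 2 ≡ 2 (mod 5)
x^2: 1·3 + 2·2 = 7 ≡ 2 (mod 5)
x^3: 2·3 = 6 ≡ 1 (mod 5)
Result: 2x + 2x^2 + x^3

f · g = 2x + 2x^2 + x^3


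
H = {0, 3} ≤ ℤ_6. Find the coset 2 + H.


2 + H = {2 + h (mod 6) : h ∈ H}
2+0=2, 2+3=5

2 + H = {2, 5}


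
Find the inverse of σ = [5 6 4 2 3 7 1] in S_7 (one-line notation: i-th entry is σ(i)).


To find σ⁻¹, swap domain and range:
σ(1) = 5 → σ⁻¹(5) = 1
σ(2) = 6 → σ⁻¹(6) = 2
σ(3) = 4 → σ⁻¹(4) = 3
σ(4) = 2 → σ⁻¹(2) = 4
σ(5) = 3 → σ⁻¹(3) = 5
σ(6) = 7 → σ⁻¹(7) = 6
σ(7) = 1 → σ⁻¹(1) = 7

σ⁻¹ = [7 4 5 3 1 2 6]


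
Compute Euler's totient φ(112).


Factor n: 112 = 2^4 × 7
φ(n) = n · ∏(1 - 1/p) over distinct primes p | n
φ(112) = 112 · (1 - 1/2) · (1 - 1/7) = 48

φ(112) = 48


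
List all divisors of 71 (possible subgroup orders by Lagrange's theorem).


Lagrange's theorem: |H| divides |G|
|G| = 71
Divisors of 71: 1, 71

Possible subgroup orders: {1, 71}


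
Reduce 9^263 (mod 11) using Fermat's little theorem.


Fermat's little theorem: if p is prime and gcd(a,p)=1, then a^(p-1) ≡ 1 (mod p)
p = 11 is prime, gcd(9,11) = 1
Reduce exponent: 263 mod 10 = 3
So 9^263 ≡ 9^3 (mod 11)
9^3 mod 11 = 3

9^263 ≡ 3 (mod 11)


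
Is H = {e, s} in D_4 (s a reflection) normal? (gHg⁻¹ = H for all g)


H = {e, s} in D_4 (s a reflection)
r·s·r⁻¹ = sr⁻² ≠ s for n ≥ 3, so {e, s} is not closed under conjugation

No, not a normal subgroup


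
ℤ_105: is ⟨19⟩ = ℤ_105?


g generates ℤ_n iff gcd(g, n) = 1
gcd(19, 105) = 1
Since gcd = 1, 19 is a generator.

Yes, 19 generates ℤ_105


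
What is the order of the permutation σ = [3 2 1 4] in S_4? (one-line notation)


Cycle decomposition: (1 3)
Cycle lengths: 2
Order = lcm(2) = 2

ord(σ) = 2


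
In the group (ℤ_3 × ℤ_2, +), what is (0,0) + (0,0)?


Operation: componentwise addition mod (3, 2)
(0,0) + (0,0) = ((a₁+b₁) mod 3, (a₂+b₂) mod 2) with a = (0,0), b = (0,0)

(0,0) + (0,0) = (0,0)


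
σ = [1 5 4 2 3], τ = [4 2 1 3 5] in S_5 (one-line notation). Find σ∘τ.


σ∘τ: apply τ first, then σ
1 →τ 4 →σ 2
2 →τ 2 →σ 5
3 →τ 1 →σ 1
4 →τ 3 →σ 4
5 →τ 5 →σ 3

σ∘τ = [2 5 1 4 3]


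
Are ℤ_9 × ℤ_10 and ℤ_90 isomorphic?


Comparing ℤ_9 × ℤ_10 and ℤ_90:
gcd(9,10) = 1, so ℤ_9 × ℤ_10 ≅ ℤ_90 (CRT)

Yes, ℤ_9 × ℤ_10 ≅ ℤ_90


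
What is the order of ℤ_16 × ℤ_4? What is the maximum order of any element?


|ℤ_16 × ℤ_4| = 16 × 4 = 64
Max element order = lcm(16,4) = 16
Cyclic? No (gcd=4)

|ℤ_16×ℤ_4| = 64, max element order = 16


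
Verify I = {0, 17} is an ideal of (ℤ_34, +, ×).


Check ideal conditions for I = {0, 17} in ℤ_34:
(1) I is an additive subgroup? Yes
(2) For r ∈ ℤ_34 and a ∈ I: r·a ∈ I? Yes

Yes, I is an ideal of ℤ_34


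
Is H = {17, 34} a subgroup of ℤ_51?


Subgroup test for H = {17, 34} in (ℤ_51, +):
(1) 0 ∈ H? No
(2) Closure: for all a,b ∈ H, (a+b) mod 51 ∈ H? No  [counterexample: 17 + 34 = 0 ∉ H]
(3) Inverses: for all a ∈ H, -a mod 51 ∈ H? Yes

No, H is not a subgroup of ℤ_51


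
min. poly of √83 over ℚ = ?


√83 satisfies x² - 83 = 0, irreducible over ℚ since 83 is squarefree

Minimal polynomial: x² - 83


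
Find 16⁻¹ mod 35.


Use the extended Euclidean algorithm to write 1 = 16·s + 35·t; then s mod 35 is the inverse.
Euclidean algorithm:
  16 = 0·35 + 16
  35 = 2·16 + 3
  16 = 5·3 + 1
  3 = 3·1 + 0
gcd(16,35) = 1
Back-substitution gives: 16·(11) + 35·(-5) = 1
So 16⁻¹ ≡ 11 ≡ 11 (mod 35)
Check: 16 × 11 = 176 ≡ 1 (mod 35) ✓

16⁻¹ ≡ 11 (mod 35)


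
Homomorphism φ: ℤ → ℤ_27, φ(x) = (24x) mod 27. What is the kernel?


Kernel = preimage of identity
ker(φ) = {x ∈ ℤ : 24x ≡ 0 (mod 27)}. gcd(24,27) = 3, so 24x ≡ 0 (mod 27) ⟺ x ≡ 0 (mod 27/3 = 9). Hence ker(φ) = 9ℤ

ker(φ) = 9ℤ


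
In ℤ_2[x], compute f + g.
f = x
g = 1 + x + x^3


Add coefficients mod 2:
x^0: 0 + 1 = 1 (mod 2)
x^1: 1 + 1 = 0 (mod 2)
x^2: 0 + 0 = 0 (mod 2)
x^3: 0 + 1 = 1 (mod 2)
Result: 1 + x^3

f + g = 1 + x^3


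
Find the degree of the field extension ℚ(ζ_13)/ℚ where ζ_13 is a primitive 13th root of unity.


[ℚ(ζ_n):ℚ] = deg Φ_n(x) = φ(n). Here φ(13) = 12

[ℚ(ζ_13)/ℚ where ζ_13 is a primitive 13th root of unity] = 12


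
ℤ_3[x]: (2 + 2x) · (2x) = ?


Expand and collect like terms; reduce coefficients mod 3:
x^0: 2·0 = 0 ≡ 0 (mod 3)
x^1: 2·2 + 2·0 = 4 ≡ 1 (mod 3)
x^2: 2·2 = 4 ≡ 1 (mod 3)
Result: x + x^2

f · g = x + x^2


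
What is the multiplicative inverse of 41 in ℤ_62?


Use the extended Euclidean algorithm to write 1 = 41·s + 62·t; then s mod 62 is the inverse.
Euclidean algorithm:
  41 = 0·62 + 41
  62 = 1·41 + 21
  41 = 1·21 + 20
  21 = 1·20 + 1
  20 = 20·1 + 0
gcd(41,62) = 1
Back-substitution gives: 41·(-3) + 62·(2) = 1
So 41⁻¹ ≡ -3 ≡ 59 (mod 62)
Check: 41 × 59 = 2419 ≡ 1 (mod 62) ✓

41⁻¹ ≡ 59 (mod 62)


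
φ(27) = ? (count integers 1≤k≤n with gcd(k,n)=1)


φ(n) = count of k ∈ {1,...,n} with gcd(k,n)=1
Coprimes to 27: {1, 2, 4, 5, 7, 8, 10, 11, 13, 14, 16, 17, 19, 20, 22, 23, 25, 26}
Count: 18

φ(27) = 18


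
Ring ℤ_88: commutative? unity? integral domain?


ℤ_88 is a commutative ring with unity 1; 88 = 2×44 is composite, so 2·44 ≡ 0 gives zero divisors (not an integral domain)
Commutative: Yes
Integral domain: No
Has unity: Yes

ℤ_88: Commutative=Yes, Unity=Yes


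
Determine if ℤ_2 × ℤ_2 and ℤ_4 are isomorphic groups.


Comparing ℤ_2 × ℤ_2 and ℤ_4:
gcd(2,2) = 2 ≠ 1. Max element order in ℤ_2×ℤ_2 is lcm(2,2) = 2 < 4, so it has no element of order 4

No, ℤ_2 × ℤ_2 ≇ ℤ_4


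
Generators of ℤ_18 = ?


g generates ℤ_n iff gcd(g,n) = 1
Prime factors of 18: 2, 3
Generators are g ∈ {1,...,17} not divisible by any of these primes.
Generators: {1, 5, 7, 11, 13, 17}
Number of generators = φ(18) = 6

Generators of ℤ_18 = {1, 5, 7, 11, 13, 17}


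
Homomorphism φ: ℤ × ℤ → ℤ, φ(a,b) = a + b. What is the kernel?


Kernel = preimage of identity
ker(φ) = {(a,b) ∈ ℤ² | a+b = 0} = {(a,-a) | a ∈ ℤ}

ker(φ) = {(a,-a) | a ∈ ℤ}


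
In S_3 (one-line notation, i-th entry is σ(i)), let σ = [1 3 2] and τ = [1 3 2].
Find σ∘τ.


σ∘τ: apply τ first, then σ
1 →τ 1 →σ 1
2 →τ 3 →σ 2
3 →τ 2 →σ 3

σ∘τ = [1 2 3]


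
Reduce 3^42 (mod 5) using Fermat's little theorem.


Fermat's little theorem: if p is prime and gcd(a,p)=1, then a^(p-1) ≡ 1 (mod p)
p = 5 is prime, gcd(3,5) = 1
Reduce exponent: 42 mod 4 = 2
So 3^42 ≡ 3^2 (mod 5)
3^2 mod 5 = 4

3^42 ≡ 4 (mod 5)


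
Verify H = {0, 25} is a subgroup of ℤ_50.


Subgroup test for H = {0, 25} in (ℤ_50, +):
(1) 0 ∈ H? Yes
(2) Closure: for all a,b ∈ H, (a+b) mod 50 ∈ H? Yes
(3) Inverses: for all a ∈ H, -a mod 50 ∈ H? Yes

Yes, H is a subgroup of ℤ_50


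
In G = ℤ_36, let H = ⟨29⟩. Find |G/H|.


|⟨29⟩| = n / gcd(29, 36) = 36 / 1 = 36
H is normal (ℤ_36 is abelian).
|G/H| = |G| / |H| = 36 / 36 = 1

|G/H| = 1


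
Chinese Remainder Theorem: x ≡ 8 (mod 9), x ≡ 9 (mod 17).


m₁ = 9, m₂ = 17, gcd = 1, so CRT applies. M = m₁·m₂ = 153
Let M₁ = M/m₁ = 17, M₂ = M/m₂ = 9
Find y₁ ≡ M₁⁻¹ (mod m₁): 17⁻¹ ≡ 8 (mod 9)
Find y₂ ≡ M₂⁻¹ (mod m₂): 9⁻¹ ≡ 2 (mod 17)
x = a₁·M₁·y₁ + a₂·M₂·y₂ = 8·17·8 + 9·9·2 = 1250
Reduce mod 153: x ≡ 26
Check: 26 mod 9 = 8 ✓, 26 mod 17 = 9 ✓

x ≡ 26 (mod 153)


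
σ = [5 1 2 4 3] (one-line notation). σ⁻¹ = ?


To find σ⁻¹, swap domain and range:
σ(1) = 5 → σ⁻¹(5) = 1
σ(2) = 1 → σ⁻¹(1) = 2
σ(3) = 2 → σ⁻¹(2) = 3
σ(4) = 4 → σ⁻¹(4) = 4
σ(5) = 3 → σ⁻¹(3) = 5

σ⁻¹ = [2 3 5 4 1]


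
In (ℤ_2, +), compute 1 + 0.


Operation: addition mod 2
1 + 0 = (a + b) mod 2 with a = 1, b = 0

1 + 0 = 1


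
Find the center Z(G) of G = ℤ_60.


Z(G) = {g ∈ G | gx = xg for all x ∈ G}
ℤ_60 is abelian, so Z(G) = G

Z(ℤ_60) = ℤ_60


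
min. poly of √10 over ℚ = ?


√10 satisfies x² - 10 = 0, irreducible over ℚ since 10 is squarefree

Minimal polynomial: x² - 10


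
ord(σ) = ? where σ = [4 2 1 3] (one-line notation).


Cycle decomposition: (1 4 3)
Cycle lengths: 3
Order = lcm(3) = 3

ord(σ) = 3


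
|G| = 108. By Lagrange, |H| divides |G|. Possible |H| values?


Lagrange's theorem: |H| divides |G|
|G| = 108
Divisors of 108: 1, 2, 3, 4, 6, 9, 12, 18, 27, 36, 54, 108

Possible subgroup orders: {1, 2, 3, 4, 6, 9, 12, 18, 27, 36, 54, 108}


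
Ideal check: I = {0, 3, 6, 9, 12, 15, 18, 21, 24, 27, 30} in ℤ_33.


Check ideal conditions for I = {0, 3, 6, 9, 12, 15, 18, 21, 24, 27, 30} in ℤ_33:
(1) I is an additive subgroup? Yes
(2) For r ∈ ℤ_33 and a ∈ I: r·a ∈ I? Yes

Yes, I is an ideal of ℤ_33


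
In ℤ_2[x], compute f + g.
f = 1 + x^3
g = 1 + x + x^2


Add coefficients mod 2:
x^0: 1 + 1 = 0 (mod 2)
x^1: 0 + 1 = 1 (mod 2)
x^2: 0 + 1 = 1 (mod 2)
x^3: 1 + 0 = 1 (mod 2)
Result: x + x^2 + x^3

f + g = x + x^2 + x^3


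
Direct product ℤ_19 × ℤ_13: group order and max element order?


|ℤ_19 × ℤ_13| = 19 × 13 = 247
Max element order = lcm(19,13) = 247
Cyclic? Yes (gcd=1)

|ℤ_19×ℤ_13| = 247, max element order = 247


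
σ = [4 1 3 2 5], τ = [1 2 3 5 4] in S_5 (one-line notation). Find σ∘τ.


σ∘τ: apply τ first, then σ
1 →τ 1 →σ 4
2 →τ 2 →σ 1
3 →τ 3 →σ 3
4 →τ 5 →σ 5
5 →τ 4 →σ 2

σ∘τ = [4 1 3 5 2]


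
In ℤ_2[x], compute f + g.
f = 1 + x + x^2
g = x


Add coefficients mod 2:
x^0: 1 + 0 = 1 (mod 2)
x^1: 1 + 1 = 0 (mod 2)
x^2: 1 + 0 = 1 (mod 2)
Result: 1 + x^2

f + g = 1 + x^2


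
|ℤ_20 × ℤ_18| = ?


|A × B| = |A| · |B|
|ℤ_20 × ℤ_18| = 20 × 18 = 360

|ℤ_20 × ℤ_18| = 360


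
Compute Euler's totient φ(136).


Factor n: 136 = 2^3 × 17
φ(n) = n · ∏(1 - 1/p) over distinct primes p | n
φ(136) = 136 · (1 - 1/2) · (1 - 1/17) = 64

φ(136) = 64


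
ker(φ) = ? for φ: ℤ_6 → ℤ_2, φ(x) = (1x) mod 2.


Kernel = preimage of identity
ker(φ) = {x ∈ ℤ_6 : 1x ≡ 0 (mod 2)}. Since 2 | 6, φ is well-defined. The kernel is the cyclic subgroup ⟨2⟩ of ℤ_6 (order 3), i.e. {0, 2, 4}

ker(φ) = {0, 2, 4}


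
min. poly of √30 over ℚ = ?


√30 satisfies x² - 30 = 0, irreducible over ℚ since 30 is squarefree

Minimal polynomial: x² - 30


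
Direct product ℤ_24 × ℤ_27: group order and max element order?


|ℤ_24 × ℤ_27| = 24 × 27 = 648
Max element order = lcm(24,27) = 216
Cyclic? No (gcd=3)

|ℤ_24×ℤ_27| = 648, max element order = 216


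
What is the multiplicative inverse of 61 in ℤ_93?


Use the extended Euclidean algorithm to write 1 = 61·s + 93·t; then s mod 93 is the inverse.
Euclidean algorithm:
  61 = 0·93 + 61
  93 = 1·61 + 32
  61 = 1·32 + 29
  32 = 1·29 + 3
  29 = 9·3 + 2
  3 = 1·2 + 1
  2 = 2·1 + 0
gcd(61,93) = 1
Back-substitution gives: 61·(-32) + 93·(21) = 1
So 61⁻¹ ≡ -32 ≡ 61 (mod 93)
Check: 61 × 61 = 3721 ≡ 1 (mod 93) ✓

61⁻¹ ≡ 61 (mod 93)


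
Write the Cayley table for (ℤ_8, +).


Elements: {0, 1, 2, 3, 4, 5, 6, 7}
Operation: addition mod 8
Entry (a, b) = (a + b) mod 8

Cayley table:
  | 0 | 1 | 2 | 3 | 4 | 5 | 6 | 7
0 | 0 | 1 | 2 | 3 | 4 | 5 | 6 | 7
1 | 1 | 2 | 3 | 4 | 5 | 6 | 7 | 0
2 | 2 | 3 | 4 | 5 | 6 | 7 | 0 | 1
3 | 3 | 4 | 5 | 6 | 7 | 0 | 1 | 2
4 | 4 | 5 | 6 | 7 | 0 | 1 | 2 | 3
5 | 5 | 6 | 7 | 0 | 1 | 2 | 3 | 4
6 | 6 | 7 | 0 | 1 | 2 | 3 | 4 | 5
7 | 7 | 0 | 1 | 2 | 3 | 4 | 5 | 6


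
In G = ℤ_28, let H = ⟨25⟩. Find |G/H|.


|⟨25⟩| = n / gcd(25, 28) = 28 / 1 = 28
H is normal (ℤ_28 is abelian).
|G/H| = |G| / |H| = 28 / 28 = 1

|G/H| = 1


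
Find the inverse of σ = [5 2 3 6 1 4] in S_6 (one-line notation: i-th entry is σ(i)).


To find σ⁻¹, swap domain and range:
σ(1) = 5 → σ⁻¹(5) = 1
σ(2) = 2 → σ⁻¹(2) = 2
σ(3) = 3 → σ⁻¹(3) = 3
σ(4) = 6 → σ⁻¹(6) = 4
σ(5) = 1 → σ⁻¹(1) = 5
σ(6) = 4 → σ⁻¹(4) = 6

σ⁻¹ = [5 2 3 6 1 4]


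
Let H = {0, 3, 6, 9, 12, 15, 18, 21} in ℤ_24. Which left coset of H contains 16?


16 + H = {16 + h (mod 24) : h ∈ H}
16+0=16, 16+3=19, 16+6=22, 16+9=1, 16+12=4, 16+15=7, 16+18=10, 16+21=13
16 + H = {1, 4, 7, 10, 13, 16, 19, 22} = 1 + H

16 + H = {1, 4, 7, 10, 13, 16, 19, 22}


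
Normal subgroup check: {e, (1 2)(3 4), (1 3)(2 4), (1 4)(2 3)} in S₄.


H = {e, (1 2)(3 4), (1 3)(2 4), (1 4)(2 3)} in S₄
This is the Klein four-group V₄; it is normal in S₄ (it is a union of conjugacy classes)

Yes, normal subgroup


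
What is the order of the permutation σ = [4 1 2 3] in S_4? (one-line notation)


Cycle decomposition: (1 4 3 2)
Cycle lengths: 4
Order = lcm(4) = 4

ord(σ) = 4


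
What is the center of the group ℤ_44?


Z(G) = {g ∈ G | gx = xg for all x ∈ G}
ℤ_44 is abelian, so Z(G) = G

Z(ℤ_44) = ℤ_44


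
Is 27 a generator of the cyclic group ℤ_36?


g generates ℤ_n iff gcd(g, n) = 1
gcd(27, 36) = 9
Since gcd = 9 ≠ 1, ⟨27⟩ has order 4 < 36, so 27 is not a generator.

No, 27 does not generate ℤ_36


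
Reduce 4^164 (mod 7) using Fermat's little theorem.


Fermat's little theorem: if p is prime and gcd(a,p)=1, then a^(p-1) ≡ 1 (mod p)
p = 7 is prime, gcd(4,7) = 1
Reduce exponent: 164 mod 6 = 2
So 4^164 ≡ 4^2 (mod 7)
4^2 mod 7 = 2

4^164 ≡ 2 (mod 7)


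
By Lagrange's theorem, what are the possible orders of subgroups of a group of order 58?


Lagrange's theorem: |H| divides |G|
|G| = 58
Divisors of 58: 1, 2, 29, 58

Possible subgroup orders: {1, 2, 29, 58}


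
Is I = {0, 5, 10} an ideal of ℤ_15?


Check ideal conditions for I = {0, 5, 10} in ℤ_15:
(1) I is an additive subgroup? Yes
(2) For r ∈ ℤ_15 and a ∈ I: r·a ∈ I? Yes

Yes, I is an ideal of ℤ_15


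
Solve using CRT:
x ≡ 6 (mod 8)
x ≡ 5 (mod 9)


m₁ = 8, m₂ = 9, gcd = 1, so CRT applies. M = m₁·m₂ = 72
Let M₁ = M/m₁ = 9, M₂ = M/m₂ = 8
Find y₁ ≡ M₁⁻¹ (mod m₁): 9⁻¹ ≡ 1 (mod 8)
Find y₂ ≡ M₂⁻¹ (mod m₂): 8⁻¹ ≡ 8 (mod 9)
x = a₁·M₁·y₁ + a₂·M₂·y₂ = 6·9·1 + 5·8·8 = 374
Reduce mod 72: x ≡ 14
Check: 14 mod 8 = 6 ✓, 14 mod 9 = 5 ✓

x ≡ 14 (mod 72)


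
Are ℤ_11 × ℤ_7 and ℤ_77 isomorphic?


Comparing ℤ_11 × ℤ_7 and ℤ_77:
gcd(11,7) = 1, so ℤ_11 × ℤ_7 ≅ ℤ_77 (CRT)

Yes, ℤ_11 × ℤ_7 ≅ ℤ_77


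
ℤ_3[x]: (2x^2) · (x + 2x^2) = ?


Expand and collect like terms; reduce coefficients mod 3:
x^0: 0·0 = 0 ≡ 0 (mod 3)
x^1: 0·1 + 0·0 = 0 ≡ 0 (mod 3)
x^2: 0·2 + 0·1 + 2·0 = 0 ≡ 0 (mod 3)
x^3: 0·2 + 2·1 = 2 ≡ 2 (mod 3)
x^4: 2·2 = 4 ≡ 1 (mod 3)
Result: 2x^3 + x^4

f · g = 2x^3 + x^4


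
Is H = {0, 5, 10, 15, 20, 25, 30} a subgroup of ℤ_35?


Subgroup test for H = {0, 5, 10, 15, 20, 25, 30} in (ℤ_35, +):
(1) 0 ∈ H? Yes
(2) Closure: for all a,b ∈ H, (a+b) mod 35 ∈ H? Yes
(3) Inverses: for all a ∈ H, -a mod 35 ∈ H? Yes

Yes, H is a subgroup of ℤ_35


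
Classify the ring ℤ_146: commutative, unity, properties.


ℤ_146 is a commutative ring with unity 1; 146 = 2×73 is composite, so 2·73 ≡ 0 gives zero divisors (not an integral domain)
Commutative: Yes
Integral domain: No
Has unity: Yes

ℤ_146: Commutative=Yes, Unity=Yes


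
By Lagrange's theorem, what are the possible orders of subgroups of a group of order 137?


Lagrange's theorem: |H| divides |G|
|G| = 137
Divisors of 137: 1, 137

Possible subgroup orders: {1, 137}


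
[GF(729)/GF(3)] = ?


GF(729) = GF(3^6), so the extension degree is 6

[GF(729)/GF(3)] = 6


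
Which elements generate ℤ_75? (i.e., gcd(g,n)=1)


g generates ℤ_n iff gcd(g,n) = 1
Prime factors of 75: 3, 5
Generators are g ∈ {1,...,74} not divisible by any of these primes.
Generators: {1, 2, 4, 7, 8, 11, 13, 14, 16, 17, 19, 22, 23, 26, 28, 29, 31, 32, 34, 37, 38, 41, 43, 44, 46, 47, 49, 52, 53, 56, 58, 59, 61, 62, 64, 67, 68, 71, 73, 74}
Number of generators = φ(75) = 40

Generators of ℤ_75 = {1, 2, 4, 7, 8, 11, 13, 14, 16, 17, 19, 22, 23, 26, 28, 29, 31, 32, 34, 37, 38, 41, 43, 44, 46, 47, 49, 52, 53, 56, 58, 59, 61, 62, 64, 67, 68, 71, 73, 74}


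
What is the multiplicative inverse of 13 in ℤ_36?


Use the extended Euclidean algorithm to write 1 = 13·s + 36·t; then s mod 36 is the inverse.
Euclidean algorithm:
  13 = 0·36 + 13
  36 = 2·13 + 10
  13 = 1·10 + 3
  10 = 3·3 + 1
  3 = 3·1 + 0
gcd(13,36) = 1
Back-substitution gives: 13·(-11) + 36·(4) = 1
So 13⁻¹ ≡ -11 ≡ 25 (mod 36)
Check: 13 × 25 = 325 ≡ 1 (mod 36) ✓

13⁻¹ ≡ 25 (mod 36)


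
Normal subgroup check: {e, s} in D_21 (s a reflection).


H = {e, s} in D_21 (s a reflection)
r·s·r⁻¹ = sr⁻² ≠ s for n ≥ 3, so {e, s} is not closed under conjugation

No, not a normal subgroup


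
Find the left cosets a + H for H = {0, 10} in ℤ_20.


H = {0, 10}, |H| = 2
Number of cosets = |G|/|H| = 20/2 = 10
0 + H = {0, 10}
1 + H = {1, 11}
2 + H = {2, 12}
3 + H = {3, 13}
4 + H = {4, 14}
5 + H = {5, 15}
6 + H = {6, 16}
7 + H = {7, 17}
8 + H = {8, 18}
9 + H = {9, 19}

Cosets: 0+H={0,10}; 1+H={1,11}; 2+H={2,12}; 3+H={3,13}; 4+H={4,14}; 5+H={5,15}; 6+H={6,16}; 7+H={7,17}; 8+H={8,18}; 9+H={9,19}


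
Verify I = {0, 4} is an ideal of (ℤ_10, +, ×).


Check ideal conditions for I = {0, 4} in ℤ_10:
(1) I is an additive subgroup? No
(2) For r ∈ ℤ_10 and a ∈ I: r·a ∈ I? No  [counterexample: r=2, a=4, r·a mod 10 = 8 ∉ I]

No, I is not an ideal of ℤ_10


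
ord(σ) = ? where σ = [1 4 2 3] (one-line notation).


Cycle decomposition: (2 4 3)
Cycle lengths: 3
Order = lcm(3) = 3

ord(σ) = 3


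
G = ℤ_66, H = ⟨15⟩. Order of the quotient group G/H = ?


|⟨15⟩| = n / gcd(15, 66) = 66 / 3 = 22
H is normal (ℤ_66 is abelian).
|G/H| = |G| / |H| = 66 / 22 = 3

|G/H| = 3


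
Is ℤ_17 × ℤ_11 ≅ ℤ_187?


Comparing ℤ_17 × ℤ_11 and ℤ_187:
gcd(17,11) = 1, so ℤ_17 × ℤ_11 ≅ ℤ_187 (CRT)

Yes, ℤ_17 × ℤ_11 ≅ ℤ_187


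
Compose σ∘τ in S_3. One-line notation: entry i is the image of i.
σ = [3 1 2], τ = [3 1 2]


σ∘τ: apply τ first, then σ
1 →τ 3 →σ 2
2 →τ 1 →σ 3
3 →τ 2 →σ 1

σ∘τ = [2 3 1]


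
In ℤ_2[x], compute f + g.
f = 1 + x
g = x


Add coefficients mod 2:
x^0: 1 + 0 = 1 (mod 2)
x^1: 1 + 1 = 0 (mod 2)
Result: 1

f + g = 1


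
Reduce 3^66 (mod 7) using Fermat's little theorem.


Fermat's little theorem: if p is prime and gcd(a,p)=1, then a^(p-1) ≡ 1 (mod p)
p = 7 is prime, gcd(3,7) = 1
Reduce exponent: 66 mod 6 = 0
So 3^66 ≡ 3^0 (mod 7)
3^0 = 1

3^66 ≡ 1 (mod 7)


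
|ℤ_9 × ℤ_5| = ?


|A × B| = |A| · |B|
|ℤ_9 × ℤ_5| = 9 × 5 = 45

|ℤ_9 × ℤ_5| = 45


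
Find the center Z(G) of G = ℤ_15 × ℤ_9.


Z(G) = {g ∈ G | gx = xg for all x ∈ G}
Direct product of abelian groups is abelian, so Z(G) = G

Z(ℤ_15 × ℤ_9) = ℤ_15 × ℤ_9


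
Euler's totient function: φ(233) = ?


Factor n: 233 = 233
φ(n) = n · ∏(1 - 1/p) over distinct primes p | n
φ(233) = 233 · (1 - 1/233) = 232

φ(233) = 232


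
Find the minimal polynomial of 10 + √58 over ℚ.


Let α = 10 + √58. Then α - 10 = √58, so (α - 10)² = 58, giving α² - 20α + 42 = 0. Degree 2 and α ∉ ℚ, so this is the minimal polynomial.

Minimal polynomial: x² - 20x + 42


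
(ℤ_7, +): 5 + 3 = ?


Operation: addition mod 7
5 + 3 = (a + b) mod 7 with a = 5, b = 3

5 + 3 = 1


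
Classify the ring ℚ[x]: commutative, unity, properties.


Polynomial ring over ℚ (an integral domain) is a commutative integral domain with unity 1
Commutative: Yes
Integral domain: Yes
Has unity: Yes

ℚ[x]: Commutative=Yes, Unity=Yes


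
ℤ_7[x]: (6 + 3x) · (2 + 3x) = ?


Expand and collect like terms; reduce coefficients mod 7:
x^0: 6·2 = 12 ≡ 5 (mod 7)
x^1: 6·3 + 3·2 = 24 ≡ 3 (mod 7)
x^2: 3·3 = 9 ≡ 2 (mod 7)
Result: 5 + 3x + 2x^2

f · g = 5 + 3x + 2x^2


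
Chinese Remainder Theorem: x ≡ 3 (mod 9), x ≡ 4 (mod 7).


m₁ = 9, m₂ = 7, gcd = 1, so CRT applies. M = m₁·m₂ = 63
Let M₁ = M/m₁ = 7, M₂ = M/m₂ = 9
Find y₁ ≡ M₁⁻¹ (mod m₁): 7⁻¹ ≡ 4 (mod 9)
Find y₂ ≡ M₂⁻¹ (mod m₂): 9⁻¹ ≡ 4 (mod 7)
x = a₁·M₁·y₁ + a₂·M₂·y₂ = 3·7·4 + 4·9·4 = 228
Reduce mod 63: x ≡ 39
Check: 39 mod 9 = 3 ✓, 39 mod 7 = 4 ✓

x ≡ 39 (mod 63)


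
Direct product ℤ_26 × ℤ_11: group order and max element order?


|ℤ_26 × ℤ_11| = 26 × 11 = 286
Max element order = lcm(26,11) = 286
Cyclic? Yes (gcd=1)

|ℤ_26×ℤ_11| = 286, max element order = 286


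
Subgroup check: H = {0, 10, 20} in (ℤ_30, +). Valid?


Subgroup test for H = {0, 10, 20} in (ℤ_30, +):
(1) 0 ∈ H? Yes
(2) Closure: for all a,b ∈ H, (a+b) mod 30 ∈ H? Yes
(3) Inverses: for all a ∈ H, -a mod 30 ∈ H? Yes

Yes, H is a subgroup of ℤ_30


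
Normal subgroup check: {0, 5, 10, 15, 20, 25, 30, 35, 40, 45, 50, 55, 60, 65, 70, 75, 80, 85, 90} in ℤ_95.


H = {0, 5, 10, 15, 20, 25, 30, 35, 40, 45, 50, 55, 60, 65, 70, 75, 80, 85, 90} in ℤ_95
ℤ_95 is abelian; every subgroup of an abelian group is normal

Yes, normal subgroup


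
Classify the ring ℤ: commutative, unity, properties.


integers form a commutative ring with unity 1; no zero divisors
Commutative: Yes
Integral domain: Yes
Has unity: Yes

ℤ: Commutative=Yes, Unity=Yes


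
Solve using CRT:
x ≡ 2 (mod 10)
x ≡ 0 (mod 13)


m₁ = 10, m₂ = 13, gcd = 1, so CRT applies. M = m₁·m₂ = 130
Let M₁ = M/m₁ = 13, M₂ = M/m₂ = 10
Find y₁ ≡ M₁⁻¹ (mod m₁): 13⁻¹ ≡ 7 (mod 10)
Find y₂ ≡ M₂⁻¹ (mod m₂): 10⁻¹ ≡ 4 (mod 13)
x = a₁·M₁·y₁ + a₂·M₂·y₂ = 2·13·7 + 0·10·4 = 182
Reduce mod 130: x ≡ 52
Check: 52 mod 10 = 2 ✓, 52 mod 13 = 0 ✓

x ≡ 52 (mod 130)


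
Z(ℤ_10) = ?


Z(G) = {g ∈ G | gx = xg for all x ∈ G}
ℤ_10 is abelian, so Z(G) = G

Z(ℤ_10) = ℤ_10


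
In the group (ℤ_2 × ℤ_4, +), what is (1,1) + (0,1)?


Operation: componentwise addition mod (2, 4)
(1,1) + (0,1) = ((a₁+b₁) mod 2, (a₂+b₂) mod 4) with a = (1,1), b = (0,1)

(1,1) + (0,1) = (1,2)


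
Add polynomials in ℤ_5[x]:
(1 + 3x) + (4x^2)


Add coefficients mod 5:
x^0: 1 + 0 = 1 (mod 5)
x^1: 3 + 0 = 3 (mod 5)
x^2: 0 + 4 = 4 (mod 5)
Result: 1 + 3x + 4x^2

f + g = 1 + 3x + 4x^2


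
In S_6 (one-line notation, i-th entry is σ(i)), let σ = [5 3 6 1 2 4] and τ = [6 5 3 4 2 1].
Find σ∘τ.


σ∘τ: apply τ first, then σ
1 →τ 6 →σ 4
2 →τ 5 →σ 2
3 →τ 3 →σ 6
4 →τ 4 →σ 1
5 →τ 2 →σ 3
6 →τ 1 →σ 5

σ∘τ = [4 2 6 1 3 5]


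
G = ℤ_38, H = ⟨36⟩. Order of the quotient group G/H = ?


|⟨36⟩| = n / gcd(36, 38) = 38 / 2 = 19
H is normal (ℤ_38 is abelian).
|G/H| = |G| / |H| = 38 / 19 = 2

|G/H| = 2


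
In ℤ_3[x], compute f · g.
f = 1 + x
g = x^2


Expand and collect like terms; reduce coefficients mod 3:
x^0: 1·0 = 0 ≡ 0 (mod 3)
x^1: 1·0 + 1·0 = 0 ≡ 0 (mod 3)
x^2: 1·1 + 1·0 = 1 ≡ 1 (mod 3)
x^3: 1·1 = 1 ≡ 1 (mod 3)
Result: x^2 + x^3

f · g = x^2 + x^3


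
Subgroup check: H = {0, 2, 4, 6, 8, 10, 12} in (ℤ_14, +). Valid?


Subgroup test for H = {0, 2, 4, 6, 8, 10, 12} in (ℤ_14, +):
(1) 0 ∈ H? Yes
(2) Closure: for all a,b ∈ H, (a+b) mod 14 ∈ H? Yes
(3) Inverses: for all a ∈ H, -a mod 14 ∈ H? Yes

Yes, H is a subgroup of ℤ_14


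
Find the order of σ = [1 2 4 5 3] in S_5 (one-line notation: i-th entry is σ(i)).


Cycle decomposition: (3 4 5)
Cycle lengths: 3
Order = lcm(3) = 3

ord(σ) = 3


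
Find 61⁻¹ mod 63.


Use the extended Euclidean algorithm to write 1 = 61·s + 63·t; then s mod 63 is the inverse.
Euclidean algorithm:
  61 = 0·63 + 61
  63 = 1·61 + 2
  61 = 30·2 + 1
  2 = 2·1 + 0
gcd(61,63) = 1
Back-substitution gives: 61·(31) + 63·(-30) = 1
So 61⁻¹ ≡ 31 ≡ 31 (mod 63)
Check: 61 × 31 = 1891 ≡ 1 (mod 63) ✓

61⁻¹ ≡ 31 (mod 63)


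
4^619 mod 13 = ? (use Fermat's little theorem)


Fermat's little theorem: if p is prime and gcd(a,p)=1, then a^(p-1) ≡ 1 (mod p)
p = 13 is prime, gcd(4,13) = 1
Reduce exponent: 619 mod 12 = 7
So 4^619 ≡ 4^7 (mod 13)
4^7 mod 13 = 4

4^619 ≡ 4 (mod 13)


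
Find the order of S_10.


|S_n| = n! (number of permutations of n symbols)
|S_10| = 10! = 3628800

|S_10| = 3628800


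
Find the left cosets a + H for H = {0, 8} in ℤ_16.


H = {0, 8}, |H| = 2
Number of cosets = |G|/|H| = 16/2 = 8
0 + H = {0, 8}
1 + H = {1, 9}
2 + H = {2, 10}
3 + H = {3, 11}
4 + H = {4, 12}
5 + H = {5, 13}
6 + H = {6, 14}
7 + H = {7, 15}

Cosets: 0+H={0,8}; 1+H={1,9}; 2+H={2,10}; 3+H={3,11}; 4+H={4,12}; 5+H={5,13}; 6+H={6,14}; 7+H={7,15}


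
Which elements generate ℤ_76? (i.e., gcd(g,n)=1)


g generates ℤ_n iff gcd(g,n) = 1
Prime factors of 76: 2, 19
Generators are g ∈ {1,...,75} not divisible by any of these primes.
Generators: {1, 3, 5, 7, 9, 11, 13, 15, 17, 21, 23, 25, 27, 29, 31, 33, 35, 37, 39, 41, 43, 45, 47, 49, 51, 53, 55, 59, 61, 63, 65, 67, 69, 71, 73, 75}
Number of generators = φ(76) = 36

Generators of ℤ_76 = {1, 3, 5, 7, 9, 11, 13, 15, 17, 21, 23, 25, 27, 29, 31, 33, 35, 37, 39, 41, 43, 45, 47, 49, 51, 53, 55, 59, 61, 63, 65, 67, 69, 71, 73, 75}


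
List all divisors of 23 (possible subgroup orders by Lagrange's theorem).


Lagrange's theorem: |H| divides |G|
|G| = 23
Divisors of 23: 1, 23

Possible subgroup orders: {1, 23}


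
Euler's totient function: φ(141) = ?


Factor n: 141 = 3 × 47
φ(n) = n · ∏(1 - 1/p) over distinct primes p | n
φ(141) = 141 · (1 - 1/3) · (1 - 1/47) = 92

φ(141) = 92


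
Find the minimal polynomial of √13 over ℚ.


√13 satisfies x² - 13 = 0, irreducible over ℚ since 13 is squarefree

Minimal polynomial: x² - 13


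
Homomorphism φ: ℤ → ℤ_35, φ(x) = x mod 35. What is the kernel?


Kernel = preimage of identity
ker(φ) = {x ∈ ℤ : x ≡ 0 (mod 35)} = 35ℤ = {0, ±35, ±70, ...}

ker(φ) = 35ℤ


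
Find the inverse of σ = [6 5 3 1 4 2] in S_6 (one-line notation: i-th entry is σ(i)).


To find σ⁻¹, swap domain and range:
σ(1) = 6 → σ⁻¹(6) = 1
σ(2) = 5 → σ⁻¹(5) = 2
σ(3) = 3 → σ⁻¹(3) = 3
σ(4) = 1 → σ⁻¹(1) = 4
σ(5) = 4 → σ⁻¹(4) = 5
σ(6) = 2 → σ⁻¹(2) = 6

σ⁻¹ = [4 6 3 5 2 1]


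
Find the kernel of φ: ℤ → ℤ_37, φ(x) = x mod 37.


Kernel = preimage of identity
ker(φ) = {x ∈ ℤ : x ≡ 0 (mod 37)} = 37ℤ = {0, ±37, ±74, ...}

ker(φ) = 37ℤ


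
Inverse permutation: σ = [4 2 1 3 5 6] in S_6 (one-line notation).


To find σ⁻¹, swap domain and range:
σ(1) = 4 → σ⁻¹(4) = 1
σ(2) = 2 → σ⁻¹(2) = 2
σ(3) = 1 → σ⁻¹(1) = 3
σ(4) = 3 → σ⁻¹(3) = 4
σ(5) = 5 → σ⁻¹(5) = 5
σ(6) = 6 → σ⁻¹(6) = 6

σ⁻¹ = [3 2 4 1 5 6]


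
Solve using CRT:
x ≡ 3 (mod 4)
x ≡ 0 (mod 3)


m₁ = 4, m₂ = 3, gcd = 1, so CRT applies. M = m₁·m₂ = 12
Let M₁ = M/m₁ = 3, M₂ = M/m₂ = 4
Find y₁ ≡ M₁⁻¹ (mod m₁): 3⁻¹ ≡ 3 (mod 4)
Find y₂ ≡ M₂⁻¹ (mod m₂): 4⁻¹ ≡ 1 (mod 3)
x = a₁·M₁·y₁ + a₂·M₂·y₂ = 3·3·3 + 0·4·1 = 27
Reduce mod 12: x ≡ 3
Check: 3 mod 4 = 3 ✓, 3 mod 3 = 0 ✓

x ≡ 3 (mod 12)


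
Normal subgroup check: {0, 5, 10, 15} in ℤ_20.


H = {0, 5, 10, 15} in ℤ_20
ℤ_20 is abelian; every subgroup of an abelian group is normal

Yes, normal subgroup


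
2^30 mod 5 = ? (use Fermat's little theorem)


Fermat's little theorem: if p is prime and gcd(a,p)=1, then a^(p-1) ≡ 1 (mod p)
p = 5 is prime, gcd(2,5) = 1
Reduce exponent: 30 mod 4 = 2
So 2^30 ≡ 2^2 (mod 5)
2^2 mod 5 = 4

2^30 ≡ 4 (mod 5)


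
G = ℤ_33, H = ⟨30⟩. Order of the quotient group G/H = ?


|⟨30⟩| = n / gcd(30, 33) = 33 / 3 = 11
H is normal (ℤ_33 is abelian).
|G/H| = |G| / |H| = 33 / 11 = 3

|G/H| = 3


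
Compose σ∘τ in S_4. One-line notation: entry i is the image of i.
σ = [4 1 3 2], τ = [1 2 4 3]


σ∘τ: apply τ first, then σ
1 →τ 1 →σ 4
2 →τ 2 →σ 1
3 →τ 4 →σ 2
4 →τ 3 →σ 3

σ∘τ = [4 1 2 3]


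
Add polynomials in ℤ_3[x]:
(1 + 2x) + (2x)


Add coefficients mod 3:
x^0: 1 + 0 = 1 (mod 3)
x^1: 2 + 2 = 1 (mod 3)
Result: 1 + x

f + g = 1 + x


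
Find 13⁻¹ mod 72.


Use the extended Euclidean algorithm to write 1 = 13·s + 72·t; then s mod 72 is the inverse.
Euclidean algorithm:
  13 = 0·72 + 13
  72 = 5·13 + 7
  13 = 1·7 + 6
  7 = 1·6 + 1
  6 = 6·1 + 0
gcd(13,72) = 1
Back-substitution gives: 13·(-11) + 72·(2) = 1
So 13⁻¹ ≡ -11 ≡ 61 (mod 72)
Check: 13 × 61 = 793 ≡ 1 (mod 72) ✓

13⁻¹ ≡ 61 (mod 72)
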